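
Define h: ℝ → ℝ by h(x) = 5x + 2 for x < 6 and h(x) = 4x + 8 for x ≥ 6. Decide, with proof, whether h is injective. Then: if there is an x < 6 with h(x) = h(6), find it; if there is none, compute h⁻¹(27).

Both pieces are strictly increasing (slopes 5 and 4), so each is injective on its own interval.
The left piece maps (−∞, 6) onto (−∞, 32); the right piece maps [6, ∞) onto [32, ∞).
These images are disjoint, so no value is attained by both pieces. Thus h is injective.
Because the two images are disjoint, no x < 6 has h(x) = h(6), so we compute h⁻¹(27): 27 lies in (−∞, 32), so solve 5x + 2 = 27: x = (27 − 2)/5 = 5.

5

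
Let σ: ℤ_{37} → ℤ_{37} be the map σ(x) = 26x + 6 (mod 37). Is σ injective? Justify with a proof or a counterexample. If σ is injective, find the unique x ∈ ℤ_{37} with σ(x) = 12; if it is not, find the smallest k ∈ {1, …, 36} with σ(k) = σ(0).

23

Suppose σ(x_1) = σ(x_2) in ℤ_{37}. Then 26x_1 + 6 ≡ 26x_2 + 6 (mod 37), thus 26(x_1 − x_2) ≡ 0 (mod 37).
Since gcd(26, 37) = 1, 26 is invertible modulo 37, so x_1 − x_2 ≡ 0 (mod 37), i.e. x_1 = x_2.
Therefore σ is injective.
We now compute 26⁻¹ mod 37 explicitly. Euclid's algorithm: 37 = 1·26 + 11, 26 = 2·11 + 4, 11 = 2·4 + 3, 4 = 1·3 + 1; back-substituting gives 1 = 10·26 − 7·37, so 26⁻¹ ≡ 10 (mod 37).
Since σ is injective, we find σ⁻¹(12): we need 26x ≡ 12 − 6 ≡ 6 (mod 37). Using 26⁻¹ = 10: x ≡ 10·6 = 60 = 1·37 + 23, so x = 23.
Check: σ(23) = 26·23 + 6 = 604 = 16·37 + 12 ≡ 12 (mod 37).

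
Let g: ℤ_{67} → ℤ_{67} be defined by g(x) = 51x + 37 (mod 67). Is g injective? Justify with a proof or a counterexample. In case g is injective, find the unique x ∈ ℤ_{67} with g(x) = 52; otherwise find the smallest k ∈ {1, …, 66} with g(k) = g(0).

By definition, injectivity means: for all s, t in the domain, g(s) = g(t) implies s = t.
Suppose g(s) = g(t) in ℤ_{67}. Then 51s + 37 ≡ 51t + 37 (mod 67), thus 51(s − t) ≡ 0 (mod 67).
Since gcd(51, 67) = 1, 51 is invertible modulo 67, so s − t ≡ 0 (mod 67), i.e. s = t.
Thus g is injective.
We now compute 51⁻¹ mod 67 explicitly. Euclid's algorithm: 67 = 1·51 + 16, 51 = 3·16 + 3, 16 = 5·3 + 1; back-substituting gives 1 = 46·51 − 35·67, so 51⁻¹ ≡ 46 (mod 67).
Since g is injective, we find g⁻¹(52): we need 51x ≡ 52 − 37 ≡ 15 (mod 67). Using 51⁻¹ = 46: x ≡ 46·15 = 690 = 10·67 + 20, so x = 20.
Check: g(20) = 51·20 + 37 = 1057 = 15·67 + 52 ≡ 52 (mod 67).

20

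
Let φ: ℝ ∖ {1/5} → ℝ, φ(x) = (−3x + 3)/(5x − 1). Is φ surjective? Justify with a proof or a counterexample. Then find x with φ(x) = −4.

If φ(x) = −3/5, cross-multiplying gives 5(−3x + 3) = −3(5x − 1), which simplifies to 15 = 3 — false.  So −3/5 has no preimage and φ is not surjective.
Solving φ(x) = −4: cross-multiplying gives −3x + 3 = −4(5x − 1), which rearranges to 17x = 1, so x = 1/17.

1/17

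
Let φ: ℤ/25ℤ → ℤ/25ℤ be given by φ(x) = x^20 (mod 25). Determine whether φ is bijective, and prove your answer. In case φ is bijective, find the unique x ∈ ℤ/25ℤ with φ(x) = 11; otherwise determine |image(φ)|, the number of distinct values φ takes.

2

φ(1) = 1^20 = 1.
φ(2): Repeated squaring mod 25: 2^1 ≡ 2, 2^2 ≡ 2² = 4, 2^4 ≡ 4² = 16, 2^8 ≡ 16² = 256 ≡ 6, 2^16 ≡ 6² = 36 ≡ 11. Since 20 = 16 + 4, 2^20 ≡ 11·16: 11·16 = 176 ≡ 1. So 2^20 ≡ 1 (mod 25).
So φ(1) = φ(2) = 1 while 1 ≠ 2, therefore φ is not injective, hence not bijective.
Since φ is not bijective, we determine |image(φ)|. Computing x^20 mod 25 for each x (by repeated squaring, reducing mod 25 at every step), the values φ(0), φ(1), …, φ(24) are: 0, 1, 1, 1, 1, 0, 1, 1, 1, 1, 0, 1, 1, 1, 1, 0, 1, 1, 1, 1, 0, 1, 1, 1, 1.
The distinct values are {0, 1}; there are 2 of them.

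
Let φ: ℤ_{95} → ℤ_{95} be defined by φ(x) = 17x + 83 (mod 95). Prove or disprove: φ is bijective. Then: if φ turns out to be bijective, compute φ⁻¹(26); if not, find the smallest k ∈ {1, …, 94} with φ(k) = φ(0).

If φ(u) = φ(v), then 17u ≡ 17v (mod 95). Because gcd(17, 95) = 1, we may cancel 17 to get u ≡ v (mod 95).
We now compute 17⁻¹ mod 95 explicitly. Euclid's algorithm: 95 = 5·17 + 10, 17 = 1·10 + 7, 10 = 1·7 + 3, 7 = 2·3 + 1; back-substituting gives 1 = 28·17 − 5·95, so 17⁻¹ ≡ 28 (mod 95).
For any y ∈ ℤ_{95}, x = 28(y − 83) mod 95 satisfies φ(x) = 17·28(y − 83) + 83 ≡ y (since 17·28 ≡ 1 mod 95). So every y has a preimage.
Hence φ is bijective.
Since φ is bijective, we compute φ⁻¹(26): solve 17x + 83 ≡ 26 (mod 95), i.e. 17x ≡ 38 (mod 95).
Multiplying by 17⁻¹ = 28 gives x ≡ 28·38 = 1064 = 11·95 + 19 ≡ 19 (mod 95).
Check: φ(19) = 17·19 + 83 = 406 = 4·95 + 26 ≡ 26 (mod 95).

19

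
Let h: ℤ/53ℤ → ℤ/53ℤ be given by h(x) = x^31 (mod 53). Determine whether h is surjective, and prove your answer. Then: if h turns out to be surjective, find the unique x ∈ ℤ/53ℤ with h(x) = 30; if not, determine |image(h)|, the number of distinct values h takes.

Since 53 is prime, the nonzero elements of ℤ/53ℤ form a cyclic group of order 52.
As gcd(31, 52) = 1, raising to the 31st power is a bijection on this group: if a^31 ≡ b^31 then (ab^{−1})^31 = 1, and the only element of order dividing gcd(31, 52) = 1 is 1, so a = b.
With h(0) = 0 this makes h injective on all of ℤ/53ℤ, hence bijective (finite equal-size domain and codomain). In particular h is surjective.
Since h is surjective, we find the preimage of 30. The inverse of x ↦ x^31 on (ℤ/53ℤ)^× is x ↦ x^47, because 31·47 = 1457 = 28·52 + 1 ≡ 1 (mod 52) and x^{52} = 1 for x ≠ 0 (Fermat). So h⁻¹(30) = 30^47 mod 53.
Repeated squaring mod 53: 30^1 ≡ 30, 30^2 ≡ 30² = 900 ≡ 52, 30^4 ≡ 52² = 2704 ≡ 1, 30^8 ≡ 1² = 1, 30^16 ≡ 1² = 1, 30^32 ≡ 1² = 1. Since 47 = 32 + 8 + 4 + 2 + 1, 30^47 ≡ 1·1·1·52·30: 1·1 = 1, then 1·1 = 1, then 1·52 = 52, then 52·30 = 1560 ≡ 23. So 30^47 ≡ 23 (mod 53).
Hence h⁻¹(30) = 23.

23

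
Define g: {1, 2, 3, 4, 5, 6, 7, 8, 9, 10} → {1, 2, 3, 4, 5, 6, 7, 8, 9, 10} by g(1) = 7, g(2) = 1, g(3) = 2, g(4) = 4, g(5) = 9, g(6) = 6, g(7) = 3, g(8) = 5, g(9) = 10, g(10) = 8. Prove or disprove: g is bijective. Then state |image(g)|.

The values 7, 1, 2, 4, 9, 6, 3, 5, 10, 8 are a permutation of {1, 2, 3, 4, 5, 6, 7, 8, 9, 10}: each element appears exactly once.
So g is injective and surjective, hence bijective.
The image of g is {1, 2, 3, 4, 5, 6, 7, 8, 9, 10}, which has 10 elements.

10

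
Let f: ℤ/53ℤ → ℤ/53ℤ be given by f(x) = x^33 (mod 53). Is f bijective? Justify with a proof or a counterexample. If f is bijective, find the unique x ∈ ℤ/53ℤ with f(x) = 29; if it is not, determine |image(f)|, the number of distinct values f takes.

Since 53 is prime, the nonzero elements of ℤ/53ℤ form a cyclic group of order 52.
As gcd(33, 52) = 1, raising to the 33rd power is a bijection on this group: if u^33 ≡ v^33 then (uv^{−1})^33 = 1, and the only element of order dividing gcd(33, 52) = 1 is 1, so u = v.
With f(0) = 0 this makes f injective on all of ℤ/53ℤ, hence bijective (finite equal-size domain and codomain). In particular f is bijective.
Since f is bijective, we find the preimage of 29. The inverse of x ↦ x^33 on (ℤ/53ℤ)^× is x ↦ x^41, because 33·41 = 1353 = 26·52 + 1 ≡ 1 (mod 52) and x^{52} = 1 for x ≠ 0 (Fermat). So f⁻¹(29) = 29^41 mod 53.
Repeated squaring mod 53: 29^1 ≡ 29, 29^2 ≡ 29² = 841 ≡ 46, 29^4 ≡ 46² = 2116 ≡ 49, 29^8 ≡ 49² = 2401 ≡ 16, 29^16 ≡ 16² = 256 ≡ 44, 29^32 ≡ 44² = 1936 ≡ 28. Since 41 = 32 + 8 + 1, 29^41 ≡ 28·16·29: 28·16 = 448 ≡ 24, then 24·29 = 696 ≡ 7. So 29^41 ≡ 7 (mod 53).
Hence f⁻¹(29) = 7.

7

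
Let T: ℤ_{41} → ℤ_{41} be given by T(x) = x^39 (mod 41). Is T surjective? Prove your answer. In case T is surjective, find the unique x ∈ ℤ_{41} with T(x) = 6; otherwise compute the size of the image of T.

7

Since 41 is prime, the nonzero elements of ℤ_{41} form a cyclic group of order 40.
As gcd(39, 40) = 1, raising to the 39th power is a bijection on this group: if x_1^39 ≡ x_2^39 then (x_1x_2^{−1})^39 = 1, and the only element of order dividing gcd(39, 40) = 1 is 1, so x_1 = x_2.
With T(0) = 0 this makes T injective on all of ℤ_{41}, hence bijective (finite equal-size domain and codomain). In particular T is surjective.
Since T is surjective, we find the preimage of 6. The inverse of x ↦ x^39 on (ℤ_{41})^× is x ↦ x^39, because 39·39 = 1521 = 38·40 + 1 ≡ 1 (mod 40) and x^{40} = 1 for x ≠ 0 (Fermat). So T⁻¹(6) = 6^39 mod 41.
Repeated squaring mod 41: 6^1 ≡ 6, 6^2 ≡ 6² = 36, 6^4 ≡ 36² = 1296 ≡ 25, 6^8 ≡ 25² = 625 ≡ 10, 6^16 ≡ 10² = 100 ≡ 18, 6^32 ≡ 18² = 324 ≡ 37. Since 39 = 32 + 4 + 2 + 1, 6^39 ≡ 37·25·36·6: 37·25 = 925 ≡ 23, then 23·36 = 828 ≡ 8, then 8·6 = 48 ≡ 7. So 6^39 ≡ 7 (mod 41).
Hence T⁻¹(6) = 7.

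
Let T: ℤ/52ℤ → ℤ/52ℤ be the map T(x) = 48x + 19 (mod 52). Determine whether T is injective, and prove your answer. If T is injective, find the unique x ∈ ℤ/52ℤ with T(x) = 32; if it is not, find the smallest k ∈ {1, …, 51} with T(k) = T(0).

13

We have gcd(48, 52) = 4 > 1. Taking a = 0 and b = 13: T(0) = 19 and T(13) = 48·13 + 19 = 643 ≡ 19 (mod 52).
So T(0) = T(13) while 0 ≠ 13, so T is not injective.
Since T is not injective, we find the least positive k with T(k) = T(0): this means 48k ≡ 0 (mod 52), i.e. 52 ∣ 48k. Since gcd(48, 52) = 4, dividing through by 4 this holds exactly when 13 ∣ 12k, and as gcd(12, 13) = 1, exactly when 13 ∣ k.
The smallest positive such k is 13.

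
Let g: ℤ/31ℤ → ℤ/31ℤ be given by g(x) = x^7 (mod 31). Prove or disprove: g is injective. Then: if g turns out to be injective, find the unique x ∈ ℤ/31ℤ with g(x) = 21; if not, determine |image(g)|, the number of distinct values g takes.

Since 31 is prime, the nonzero elements of ℤ/31ℤ form a cyclic group of order 30.
As gcd(7, 30) = 1, raising to the 7th power is a bijection on this group: if a^7 ≡ b^7 then (ab^{−1})^7 = 1, and the only element of order dividing gcd(7, 30) = 1 is 1, so a = b.
With g(0) = 0 this makes g injective on all of ℤ/31ℤ, hence bijective (finite equal-size domain and codomain). In particular g is injective.
Since g is injective, we find the preimage of 21. The inverse of x ↦ x^7 on (ℤ/31ℤ)^× is x ↦ x^13, because 7·13 = 91 = 3·30 + 1 ≡ 1 (mod 30) and x^{30} = 1 for x ≠ 0 (Fermat). So g⁻¹(21) = 21^13 mod 31.
Repeated squaring mod 31: 21^1 ≡ 21, 21^2 ≡ 21² = 441 ≡ 7, 21^4 ≡ 7² = 49 ≡ 18, 21^8 ≡ 18² = 324 ≡ 14. Since 13 = 8 + 4 + 1, 21^13 ≡ 14·18·21: 14·18 = 252 ≡ 4, then 4·21 = 84 ≡ 22. So 21^13 ≡ 22 (mod 31).
Hence g⁻¹(21) = 22.

22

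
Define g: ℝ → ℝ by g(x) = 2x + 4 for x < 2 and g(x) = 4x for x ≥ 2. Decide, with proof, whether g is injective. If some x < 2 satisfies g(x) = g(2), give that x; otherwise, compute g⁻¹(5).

Both pieces are strictly increasing (slopes 2 and 4), so each is injective on its own interval.
The left piece maps (−∞, 2) onto (−∞, 8); the right piece maps [2, ∞) onto [8, ∞).
These images are disjoint, so no value is attained by both pieces. Therefore g is injective.
Because the two images are disjoint, no x < 2 has g(x) = g(2), so we compute g⁻¹(5): 5 lies in (−∞, 8), so solve 2x + 4 = 5: x = (5 − 4)/2 = 1/2.

1/2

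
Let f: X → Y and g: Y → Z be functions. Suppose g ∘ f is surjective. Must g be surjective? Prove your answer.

Let c ∈ Z. Since g ∘ f is surjective, some a ∈ X has g(f(a)) = c. Then b = f(a) ∈ Y satisfies g(b) = c. So g is surjective.

surjective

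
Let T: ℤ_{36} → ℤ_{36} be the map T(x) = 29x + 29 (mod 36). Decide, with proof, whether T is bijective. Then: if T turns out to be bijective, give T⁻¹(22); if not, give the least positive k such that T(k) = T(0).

1

Recall that T is injective when T(a) = T(b) forces a = b.
If T(a) = T(b), then 29a ≡ 29b (mod 36). Because gcd(29, 36) = 1, we may cancel 29 to get a ≡ b (mod 36).
We now compute 29⁻¹ mod 36 explicitly. Euclid's algorithm: 36 = 1·29 + 7, 29 = 4·7 + 1; back-substituting gives 1 = 5·29 − 4·36, so 29⁻¹ ≡ 5 (mod 36).
For any y ∈ ℤ_{36}, x = 5(y − 29) mod 36 satisfies T(x) = 29·5(y − 29) + 29 ≡ y (since 29·5 ≡ 1 mod 36). So every y has a preimage.
Therefore T is bijective.
Since T is bijective, we compute T⁻¹(22): solve 29x + 29 ≡ 22 (mod 36), i.e. 29x ≡ 29 (mod 36).
Multiplying by 29⁻¹ = 5 gives x ≡ 5·29 = 145 = 4·36 + 1 ≡ 1 (mod 36).
Check: T(1) = 29·1 + 29 = 58 = 1·36 + 22 ≡ 22 (mod 36).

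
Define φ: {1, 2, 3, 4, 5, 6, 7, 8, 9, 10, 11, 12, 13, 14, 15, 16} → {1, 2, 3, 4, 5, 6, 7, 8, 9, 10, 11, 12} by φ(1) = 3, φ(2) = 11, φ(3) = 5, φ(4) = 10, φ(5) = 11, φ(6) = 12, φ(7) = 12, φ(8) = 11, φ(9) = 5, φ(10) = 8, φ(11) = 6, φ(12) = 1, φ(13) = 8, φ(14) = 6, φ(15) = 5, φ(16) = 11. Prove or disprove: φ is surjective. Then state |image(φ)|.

No element maps to 2, so φ is not surjective.
The image of φ is {1, 3, 5, 6, 8, 10, 11, 12}, which has 8 elements.

8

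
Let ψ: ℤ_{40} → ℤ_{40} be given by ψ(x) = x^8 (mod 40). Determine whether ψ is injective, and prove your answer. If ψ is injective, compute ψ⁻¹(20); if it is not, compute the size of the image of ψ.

ψ(1) = 1^8 = 1.
ψ(3): Repeated squaring mod 40: 3^1 ≡ 3, 3^2 ≡ 3² = 9, 3^4 ≡ 9² = 81 ≡ 1, 3^8 ≡ 1² = 1. So 3^8 ≡ 1 (mod 40).
So ψ(1) = ψ(3) = 1 while 1 ≠ 3, thus ψ is not injective.
Since ψ is not injective, we determine |image(ψ)|. Computing x^8 mod 40 for each x (by repeated squaring, reducing mod 40 at every step), the values ψ(0), ψ(1), …, ψ(39) are: 0, 1, 16, 1, 16, 25, 16, 1, 16, 1, 0, 1, 16, 1, 16, 25, 16, 1, 16, 1, 0, 1, 16, 1, 16, 25, 16, 1, 16, 1, 0, 1, 16, 1, 16, 25, 16, 1, 16, 1.
The distinct values are {0, 1, 16, 25}; there are 4 of them.

4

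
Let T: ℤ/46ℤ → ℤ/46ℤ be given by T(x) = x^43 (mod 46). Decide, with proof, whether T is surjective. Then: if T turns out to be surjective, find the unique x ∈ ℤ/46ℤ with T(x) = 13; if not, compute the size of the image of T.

Computing x^43 mod 46 for each x (by repeated squaring, reducing mod 46 at every step), the values T(0), T(1), …, T(45) are: 0, 1, 12, 31, 6, 37, 4, 33, 26, 41, 30, 21, 2, 39, 28, 43, 36, 19, 32, 17, 38, 11, 22, 23, 24, 35, 8, 29, 14, 27, 10, 3, 18, 7, 44, 25, 16, 5, 20, 13, 42, 9, 40, 15, 34, 45.
Every element of ℤ/46ℤ appears exactly once in this list, so T is a bijection, and in particular surjective.
Since T is surjective, we read off the preimage of 13 from the same table: T(39) = 13, so T⁻¹(13) = 39.

39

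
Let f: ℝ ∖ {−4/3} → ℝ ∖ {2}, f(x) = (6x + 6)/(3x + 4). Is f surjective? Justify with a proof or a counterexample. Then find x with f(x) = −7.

For any y ≠ 2, solving y(3x + 4) = 6x + 6 for x gives a well-defined x ≠ −4/3. So f is surjective.
Solving f(x) = −7: cross-multiplying gives 6x + 6 = −7(3x + 4), which rearranges to 27x = −34, so x = −34/27.

-34/27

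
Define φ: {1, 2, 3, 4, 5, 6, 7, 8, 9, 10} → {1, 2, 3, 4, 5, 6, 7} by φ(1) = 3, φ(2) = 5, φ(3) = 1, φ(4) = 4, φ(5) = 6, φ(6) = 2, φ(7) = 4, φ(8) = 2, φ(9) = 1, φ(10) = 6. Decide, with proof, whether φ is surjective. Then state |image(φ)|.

6

No element maps to 7, so φ is not surjective.
The image of φ is {1, 2, 3, 4, 5, 6}, which has 6 elements.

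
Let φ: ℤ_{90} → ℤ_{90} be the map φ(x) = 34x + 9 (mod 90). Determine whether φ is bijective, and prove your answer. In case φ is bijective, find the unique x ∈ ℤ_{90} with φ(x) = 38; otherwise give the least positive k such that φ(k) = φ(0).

45

Recall: φ is injective when φ(x_1) = φ(x_2) forces x_1 = x_2.
We have gcd(34, 90) = 2 > 1. Taking x_1 = 0 and x_2 = 45: φ(0) = 9 and φ(45) = 34·45 + 9 = 1539 ≡ 9 (mod 90).
So φ(0) = φ(45) while 0 ≠ 45, therefore φ is not injective, hence not bijective.
Since φ is not bijective, we find the least positive k with φ(k) = φ(0): this means 34k ≡ 0 (mod 90), i.e. 90 ∣ 34k. Since gcd(34, 90) = 2, dividing through by 2 this holds exactly when 45 ∣ 17k, and as gcd(17, 45) = 1, exactly when 45 ∣ k.
The smallest positive such k is 45.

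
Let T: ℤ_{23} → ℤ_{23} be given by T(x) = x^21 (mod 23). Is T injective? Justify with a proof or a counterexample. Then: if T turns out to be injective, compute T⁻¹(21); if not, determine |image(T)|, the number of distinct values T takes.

11

Since 23 is prime, the nonzero elements of ℤ_{23} form a cyclic group of order 22.
As gcd(21, 22) = 1, raising to the 21st power is a bijection on this group: if u^21 ≡ v^21 then (uv^{−1})^21 = 1, and the only element of order dividing gcd(21, 22) = 1 is 1, so u = v.
With T(0) = 0 this makes T injective on all of ℤ_{23}, hence bijective (finite equal-size domain and codomain). In particular T is injective.
Since T is injective, we find the preimage of 21. The inverse of x ↦ x^21 on (ℤ_{23})^× is x ↦ x^21, because 21·21 = 441 = 20·22 + 1 ≡ 1 (mod 22) and x^{22} = 1 for x ≠ 0 (Fermat). So T⁻¹(21) = 21^21 mod 23.
Repeated squaring mod 23: 21^1 ≡ 21, 21^2 ≡ 21² = 441 ≡ 4, 21^4 ≡ 4² = 16, 21^8 ≡ 16² = 256 ≡ 3, 21^16 ≡ 3² = 9. Since 21 = 16 + 4 + 1, 21^21 ≡ 9·16·21: 9·16 = 144 ≡ 6, then 6·21 = 126 ≡ 11. So 21^21 ≡ 11 (mod 23).
Hence T⁻¹(21) = 11.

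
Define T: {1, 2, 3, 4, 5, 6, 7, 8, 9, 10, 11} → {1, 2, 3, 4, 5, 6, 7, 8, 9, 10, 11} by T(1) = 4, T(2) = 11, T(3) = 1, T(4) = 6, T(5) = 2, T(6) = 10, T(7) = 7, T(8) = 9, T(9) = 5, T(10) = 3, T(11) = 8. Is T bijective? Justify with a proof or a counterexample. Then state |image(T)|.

11

The values 4, 11, 1, 6, 2, 10, 7, 9, 5, 3, 8 are a permutation of {1, 2, 3, 4, 5, 6, 7, 8, 9, 10, 11}: each element appears exactly once.
So T is injective and surjective, hence bijective.
The image of T is {1, 2, 3, 4, 5, 6, 7, 8, 9, 10, 11}, which has 11 elements.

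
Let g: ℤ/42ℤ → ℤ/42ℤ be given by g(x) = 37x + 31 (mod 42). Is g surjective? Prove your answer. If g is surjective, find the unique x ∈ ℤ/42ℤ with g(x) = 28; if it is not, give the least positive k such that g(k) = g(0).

By definition, surjectivity means every element of the codomain has a preimage under g.
Since gcd(37, 42) = 1, 37 is invertible modulo 42. Euclid's algorithm: 42 = 1·37 + 5, 37 = 7·5 + 2, 5 = 2·2 + 1; back-substituting gives 1 = 25·37 − 22·42, so 37⁻¹ ≡ 25 (mod 42).
Then y ↦ 25(y − 31) is a two-sided inverse to g, so every y ∈ ℤ/42ℤ has a preimage.
Thus g is surjective.
Since g is surjective, we compute g⁻¹(28): solve 37x + 31 ≡ 28 (mod 42), i.e. 37x ≡ 39 (mod 42).
Multiplying by 37⁻¹ = 25 gives x ≡ 25·39 = 975 = 23·42 + 9 ≡ 9 (mod 42).
Check: g(9) = 37·9 + 31 = 364 = 8·42 + 28 ≡ 28 (mod 42).

9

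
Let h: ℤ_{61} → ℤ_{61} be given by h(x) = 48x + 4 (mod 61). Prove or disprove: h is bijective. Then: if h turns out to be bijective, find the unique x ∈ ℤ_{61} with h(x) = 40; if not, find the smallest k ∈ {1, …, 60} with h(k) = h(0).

By definition, h is injective when h(x_1) = h(x_2) forces x_1 = x_2.
If h(x_1) = h(x_2), then 48x_1 ≡ 48x_2 (mod 61). Because gcd(48, 61) = 1, we may cancel 48 to get x_1 ≡ x_2 (mod 61).
We now compute 48⁻¹ mod 61 explicitly. Euclid's algorithm: 61 = 1·48 + 13, 48 = 3·13 + 9, 13 = 1·9 + 4, 9 = 2·4 + 1; back-substituting gives 1 = 14·48 − 11·61, so 48⁻¹ ≡ 14 (mod 61).
For any y ∈ ℤ_{61}, x = 14(y − 4) mod 61 satisfies h(x) = 48·14(y − 4) + 4 ≡ y (since 48·14 ≡ 1 mod 61). So every y has a preimage.
Thus h is bijective.
Since h is bijective, we find h⁻¹(40): we need 48x ≡ 40 − 4 ≡ 36 (mod 61). Using 48⁻¹ = 14: x ≡ 14·36 = 504 = 8·61 + 16, so x = 16.
Check: h(16) = 48·16 + 4 = 772 = 12·61 + 40 ≡ 40 (mod 61).

16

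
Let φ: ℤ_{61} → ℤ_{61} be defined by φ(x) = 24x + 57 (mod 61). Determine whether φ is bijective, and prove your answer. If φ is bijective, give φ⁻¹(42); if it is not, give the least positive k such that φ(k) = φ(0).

If φ(u) = φ(v), then 24u ≡ 24v (mod 61). Because gcd(24, 61) = 1, we may cancel 24 to get u ≡ v (mod 61).
We now compute 24⁻¹ mod 61 explicitly. Euclid's algorithm: 61 = 2·24 + 13, 24 = 1·13 + 11, 13 = 1·11 + 2, 11 = 5·2 + 1; back-substituting gives 1 = 28·24 − 11·61, so 24⁻¹ ≡ 28 (mod 61).
For any y ∈ ℤ_{61}, x = 28(y − 57) mod 61 satisfies φ(x) = 24·28(y − 57) + 57 ≡ y (since 24·28 ≡ 1 mod 61). So every y has a preimage.
Therefore φ is bijective.
Since φ is bijective, we find φ⁻¹(42): we need 24x ≡ 42 − 57 ≡ 46 (mod 61). Using 24⁻¹ = 28: x ≡ 28·46 = 1288 = 21·61 + 7, so x = 7.
Check: φ(7) = 24·7 + 57 = 225 = 3·61 + 42 ≡ 42 (mod 61).

7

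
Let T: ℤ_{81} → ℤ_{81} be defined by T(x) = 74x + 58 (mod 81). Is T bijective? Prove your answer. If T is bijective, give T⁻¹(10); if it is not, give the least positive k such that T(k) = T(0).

If T(s) = T(t), then 74s ≡ 74t (mod 81). Because gcd(74, 81) = 1, we may cancel 74 to get s ≡ t (mod 81).
We now compute 74⁻¹ mod 81 explicitly. Euclid's algorithm: 81 = 1·74 + 7, 74 = 10·7 + 4, 7 = 1·4 + 3, 4 = 1·3 + 1; back-substituting gives 1 = 23·74 − 21·81, so 74⁻¹ ≡ 23 (mod 81).
For any y ∈ ℤ_{81}, x = 23(y − 58) mod 81 satisfies T(x) = 74·23(y − 58) + 58 ≡ y (since 74·23 ≡ 1 mod 81). So every y has a preimage.
Thus T is bijective.
Since T is bijective, we find T⁻¹(10): we need 74x ≡ 10 − 58 ≡ 33 (mod 81). Using 74⁻¹ = 23: x ≡ 23·33 = 759 = 9·81 + 30, so x = 30.
Check: T(30) = 74·30 + 58 = 2278 = 28·81 + 10 ≡ 10 (mod 81).

30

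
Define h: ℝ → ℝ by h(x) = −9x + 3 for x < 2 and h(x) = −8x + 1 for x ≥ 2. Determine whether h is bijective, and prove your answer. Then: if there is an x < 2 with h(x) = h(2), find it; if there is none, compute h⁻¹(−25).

Both pieces are strictly decreasing (slopes −9 and −8), so each is injective on its own interval.
The left piece maps (−∞, 2) onto (−15, ∞); the right piece maps [2, ∞) onto (−∞, −15].
Since −15 = −15, the images partition ℝ: h is injective and surjective, hence bijective.
Because the two images are disjoint, no x < 2 has h(x) = h(2), so we compute h⁻¹(−25): −25 lies in (−∞, −15], so solve −8x + 1 = −25: x = (−25 − 1)/(−8) = 13/4.

13/4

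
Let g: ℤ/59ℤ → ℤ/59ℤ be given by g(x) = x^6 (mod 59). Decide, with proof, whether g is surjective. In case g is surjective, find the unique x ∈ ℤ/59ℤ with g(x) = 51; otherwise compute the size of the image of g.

30

g(29): Repeated squaring mod 59: 29^1 ≡ 29, 29^2 ≡ 29² = 841 ≡ 15, 29^4 ≡ 15² = 225 ≡ 48. Since 6 = 4 + 2, 29^6 ≡ 48·15: 48·15 = 720 ≡ 12. So 29^6 ≡ 12 (mod 59).
g(30): Repeated squaring mod 59: 30^1 ≡ 30, 30^2 ≡ 30² = 900 ≡ 15, 30^4 ≡ 15² = 225 ≡ 48. Since 6 = 4 + 2, 30^6 ≡ 48·15: 48·15 = 720 ≡ 12. So 30^6 ≡ 12 (mod 59).
So g(29) = g(30) = 12 while 29 ≠ 30, therefore g is not injective.
A non-injective map from the 59-element set ℤ/59ℤ to itself takes at most 58 distinct values, so it cannot be surjective. Hence g is not surjective.
Since g is not surjective, we determine |image(g)|. Computing x^6 mod 59 for each x (by repeated squaring, reducing mod 59 at every step), the values g(0), g(1), …, g(58) are: 0, 1, 5, 21, 25, 49, 46, 3, 7, 28, 9, 27, 53, 19, 15, 26, 35, 20, 22, 48, 45, 4, 17, 51, 29, 41, 36, 57, 16, 12, 12, 16, 57, 36, 41, 29, 51, 17, 4, 45, 48, 22, 20, 35, 26, 15, 19, 53, 27, 9, 28, 7, 3, 46, 49, 25, 21, 5, 1.
The distinct values are {0, 1, 3, 4, 5, 7, 9, 12, 15, 16, 17, 19, 20, 21, 22, 25, 26, 27, 28, 29, 35, 36, 41, 45, 46, 48, 49, 51, 53, 57}; there are 30 of them.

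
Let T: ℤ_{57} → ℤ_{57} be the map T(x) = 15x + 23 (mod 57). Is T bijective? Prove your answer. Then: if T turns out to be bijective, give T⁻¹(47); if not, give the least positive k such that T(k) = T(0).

19

We have gcd(15, 57) = 3 > 1. Taking a = 0 and b = 19: T(0) = 23 and T(19) = 15·19 + 23 = 308 ≡ 23 (mod 57).
So T(0) = T(19) while 0 ≠ 19, hence T is not injective, hence not bijective.
Since T is not bijective, we find the least positive k with T(k) = T(0): this means 15k ≡ 0 (mod 57), i.e. 57 ∣ 15k. Since gcd(15, 57) = 3, dividing through by 3 this holds exactly when 19 ∣ 5k, and as gcd(5, 19) = 1, exactly when 19 ∣ k.
The smallest positive such k is 19.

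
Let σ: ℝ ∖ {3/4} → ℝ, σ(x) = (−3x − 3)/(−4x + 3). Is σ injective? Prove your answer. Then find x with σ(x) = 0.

Suppose σ(x_1) = σ(x_2). Cross-multiplying: (−3x_1 − 3)(−4x_2 + 3) = (−3x_2 − 3)(−4x_1 + 3).
Expanding both sides and cancelling the symmetric terms leaves −21·(x_1 − x_2) = 0. Since −21 ≠ 0, x_1 = x_2. Therefore σ is injective.
Solving σ(x) = 0: cross-multiplying gives −3x − 3 = 0(−4x + 3), which rearranges to −3x = 3, so x = −1.

-1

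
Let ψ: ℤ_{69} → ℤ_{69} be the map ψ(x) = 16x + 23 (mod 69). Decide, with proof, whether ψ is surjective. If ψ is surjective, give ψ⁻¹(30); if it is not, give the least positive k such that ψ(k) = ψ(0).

Since gcd(16, 69) = 1, 16 is invertible modulo 69. Euclid's algorithm: 69 = 4·16 + 5, 16 = 3·5 + 1; back-substituting gives 1 = 13·16 − 3·69, so 16⁻¹ ≡ 13 (mod 69).
Then y ↦ 13(y − 23) is a two-sided inverse to ψ, so every y ∈ ℤ_{69} has a preimage.
So ψ is surjective.
Since ψ is surjective, we find ψ⁻¹(30): we need 16x ≡ 30 − 23 ≡ 7 (mod 69). Using 16⁻¹ = 13: x ≡ 13·7 = 91 = 1·69 + 22, so x = 22.
Check: ψ(22) = 16·22 + 23 = 375 = 5·69 + 30 ≡ 30 (mod 69).

22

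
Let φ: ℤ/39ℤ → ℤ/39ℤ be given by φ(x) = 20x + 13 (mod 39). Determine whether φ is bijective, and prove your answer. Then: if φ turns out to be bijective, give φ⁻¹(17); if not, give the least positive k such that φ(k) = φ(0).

Suppose φ(s) = φ(t) in ℤ/39ℤ. Then 20s + 13 ≡ 20t + 13 (mod 39), hence 20(s − t) ≡ 0 (mod 39).
Since gcd(20, 39) = 1, 20 is invertible modulo 39, hence s − t ≡ 0 (mod 39), i.e. s = t.
We now compute 20⁻¹ mod 39 explicitly. Euclid's algorithm: 39 = 1·20 + 19, 20 = 1·19 + 1; back-substituting gives 1 = 2·20 − 1·39, so 20⁻¹ ≡ 2 (mod 39).
For any y ∈ ℤ/39ℤ, x = 2(y − 13) mod 39 satisfies φ(x) = 20·2(y − 13) + 13 ≡ y (since 20·2 ≡ 1 mod 39). So every y has a preimage.
So φ is bijective.
Since φ is bijective, we find φ⁻¹(17): we need 20x ≡ 17 − 13 ≡ 4 (mod 39). Using 20⁻¹ = 2: x ≡ 2·4 = 8, so x = 8.
Check: φ(8) = 20·8 + 13 = 173 = 4·39 + 17 ≡ 17 (mod 39).

8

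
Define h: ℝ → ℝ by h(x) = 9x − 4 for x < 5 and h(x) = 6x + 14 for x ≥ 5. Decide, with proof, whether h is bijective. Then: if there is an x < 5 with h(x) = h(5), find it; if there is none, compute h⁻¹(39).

Both pieces are strictly increasing (slopes 9 and 6), so each is injective on its own interval.
The left piece maps (−∞, 5) onto (−∞, 41); the right piece maps [5, ∞) onto [44, ∞).
The images leave a gap (41 has no preimage), so h is not surjective, hence not bijective.
Because the two images are disjoint, no x < 5 has h(x) = h(5), so we compute h⁻¹(39): 39 lies in (−∞, 41), so solve 9x − 4 = 39: x = (39 + 4)/9 = 43/9.

43/9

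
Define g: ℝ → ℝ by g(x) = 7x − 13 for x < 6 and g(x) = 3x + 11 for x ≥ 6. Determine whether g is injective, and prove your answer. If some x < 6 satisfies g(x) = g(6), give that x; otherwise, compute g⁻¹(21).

34/7

Both pieces are strictly increasing (slopes 7 and 3), so each is injective on its own interval.
The left piece maps (−∞, 6) onto (−∞, 29); the right piece maps [6, ∞) onto [29, ∞).
These images are disjoint, so no value is attained by both pieces. Hence g is injective.
Because the two images are disjoint, no x < 6 has g(x) = g(6), so we compute g⁻¹(21): 21 lies in (−∞, 29), so solve 7x − 13 = 21: x = (21 + 13)/7 = 34/7.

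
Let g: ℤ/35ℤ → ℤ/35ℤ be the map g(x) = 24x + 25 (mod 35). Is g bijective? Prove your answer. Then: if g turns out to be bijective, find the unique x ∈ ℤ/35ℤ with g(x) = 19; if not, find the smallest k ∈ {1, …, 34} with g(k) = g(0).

Recall: injectivity means: for all u, v in the domain, g(u) = g(v) implies u = v.
If g(u) = g(v), then 24u ≡ 24v (mod 35). Because gcd(24, 35) = 1, we may cancel 24 to get u ≡ v (mod 35).
We now compute 24⁻¹ mod 35 explicitly. Euclid's algorithm: 35 = 1·24 + 11, 24 = 2·11 + 2, 11 = 5·2 + 1; back-substituting gives 1 = 19·24 − 13·35, so 24⁻¹ ≡ 19 (mod 35).
Then y ↦ 19(y − 25) is a two-sided inverse to g, so every y ∈ ℤ/35ℤ has a preimage.
Hence g is bijective.
Since g is bijective, we compute g⁻¹(19): solve 24x + 25 ≡ 19 (mod 35), i.e. 24x ≡ 29 (mod 35).
Multiplying by 24⁻¹ = 19 gives x ≡ 19·29 = 551 = 15·35 + 26 ≡ 26 (mod 35).
Check: g(26) = 24·26 + 25 = 649 = 18·35 + 19 ≡ 19 (mod 35).

26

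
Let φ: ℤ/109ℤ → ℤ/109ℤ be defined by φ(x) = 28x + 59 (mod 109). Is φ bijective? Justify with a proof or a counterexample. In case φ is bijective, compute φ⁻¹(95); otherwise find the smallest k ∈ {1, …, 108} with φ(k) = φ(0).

48

By definition, φ is injective if φ(x_1) = φ(x_2) implies x_1 = x_2.
Suppose φ(x_1) = φ(x_2) in ℤ/109ℤ. Then 28x_1 + 59 ≡ 28x_2 + 59 (mod 109), so 28(x_1 − x_2) ≡ 0 (mod 109).
Since gcd(28, 109) = 1, 28 is invertible modulo 109, hence x_1 − x_2 ≡ 0 (mod 109), i.e. x_1 = x_2.
We now compute 28⁻¹ mod 109 explicitly. Euclid's algorithm: 109 = 3·28 + 25, 28 = 1·25 + 3, 25 = 8·3 + 1; back-substituting gives 1 = 74·28 − 19·109, so 28⁻¹ ≡ 74 (mod 109).
For any y ∈ ℤ/109ℤ, x = 74(y − 59) mod 109 satisfies φ(x) = 28·74(y − 59) + 59 ≡ y (since 28·74 ≡ 1 mod 109). So every y has a preimage.
So φ is bijective.
Since φ is bijective, we compute φ⁻¹(95): solve 28x + 59 ≡ 95 (mod 109), i.e. 28x ≡ 36 (mod 109).
Multiplying by 28⁻¹ = 74 gives x ≡ 74·36 = 2664 = 24·109 + 48 ≡ 48 (mod 109).
Check: φ(48) = 28·48 + 59 = 1403 = 12·109 + 95 ≡ 95 (mod 109).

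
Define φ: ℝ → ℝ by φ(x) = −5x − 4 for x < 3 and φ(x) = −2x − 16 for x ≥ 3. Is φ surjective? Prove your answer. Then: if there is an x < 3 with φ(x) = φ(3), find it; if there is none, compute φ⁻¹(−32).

8

Both pieces are strictly decreasing (slopes −5 and −2), so each is injective on its own interval.
The left piece maps (−∞, 3) onto (−19, ∞); the right piece maps [3, ∞) onto (−∞, −22].
The union (−19, ∞) ∪ (−∞, −22] omits the interval between −19 and −22; in particular −19 has no preimage. So φ is not surjective.
Because the two images are disjoint, no x < 3 has φ(x) = φ(3), so we compute φ⁻¹(−32): −32 lies in (−∞, −22], so solve −2x − 16 = −32: x = (−32 + 16)/(−2) = 8.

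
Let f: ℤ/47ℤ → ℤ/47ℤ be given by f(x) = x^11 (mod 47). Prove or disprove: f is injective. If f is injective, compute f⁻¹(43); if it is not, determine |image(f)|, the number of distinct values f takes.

44

Since 47 is prime, the nonzero elements of ℤ/47ℤ form a cyclic group of order 46.
As gcd(11, 46) = 1, raising to the 11th power is a bijection on this group: if s^11 ≡ t^11 then (st^{−1})^11 = 1, and the only element of order dividing gcd(11, 46) = 1 is 1, so s = t.
With f(0) = 0 this makes f injective on all of ℤ/47ℤ, hence bijective (finite equal-size domain and codomain). In particular f is injective.
Since f is injective, we find the preimage of 43. The inverse of x ↦ x^11 on (ℤ/47ℤ)^× is x ↦ x^21, because 11·21 = 231 = 5·46 + 1 ≡ 1 (mod 46) and x^{46} = 1 for x ≠ 0 (Fermat). So f⁻¹(43) = 43^21 mod 47.
Repeated squaring mod 47: 43^1 ≡ 43, 43^2 ≡ 43² = 1849 ≡ 16, 43^4 ≡ 16² = 256 ≡ 21, 43^8 ≡ 21² = 441 ≡ 18, 43^16 ≡ 18² = 324 ≡ 42. Since 21 = 16 + 4 + 1, 43^21 ≡ 42·21·43: 42·21 = 882 ≡ 36, then 36·43 = 1548 ≡ 44. So 43^21 ≡ 44 (mod 47).
Hence f⁻¹(43) = 44.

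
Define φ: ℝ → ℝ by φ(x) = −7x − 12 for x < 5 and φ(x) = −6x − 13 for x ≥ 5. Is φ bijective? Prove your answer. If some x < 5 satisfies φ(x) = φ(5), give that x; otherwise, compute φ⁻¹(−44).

Both pieces are strictly decreasing (slopes −7 and −6), so each is injective on its own interval.
The left piece maps (−∞, 5) onto (−47, ∞); the right piece maps [5, ∞) onto (−∞, −43].
These images overlap. In particular φ(5) = −43 (right piece), and solving −7x − 12 = −43 on the left piece gives x = 31/7 < 5.
So φ(31/7) = φ(5) with 31/7 ≠ 5, and φ is not injective, hence not bijective. This x = 31/7 is the requested value below 5.

31/7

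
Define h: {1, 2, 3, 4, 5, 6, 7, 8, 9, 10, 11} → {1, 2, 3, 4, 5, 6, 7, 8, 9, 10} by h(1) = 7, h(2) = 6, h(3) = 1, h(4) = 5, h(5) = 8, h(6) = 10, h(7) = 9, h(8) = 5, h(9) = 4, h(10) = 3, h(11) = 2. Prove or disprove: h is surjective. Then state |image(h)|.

10

Every element of the codomain has a preimage: 1 = h(3), 2 = h(11), 3 = h(10), 4 = h(9), 5 = h(4), 6 = h(2), 7 = h(1), 8 = h(5), 9 = h(7), 10 = h(6).
So h is surjective.
The image of h is {1, 2, 3, 4, 5, 6, 7, 8, 9, 10}, which has 10 elements.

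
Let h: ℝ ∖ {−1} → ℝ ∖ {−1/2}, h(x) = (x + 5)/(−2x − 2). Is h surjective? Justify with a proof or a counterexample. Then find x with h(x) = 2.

-9/5

For any y ≠ −1/2, solving y(−2x − 2) = x + 5 for x gives a well-defined x ≠ −1. So h is surjective.
Solving h(x) = 2: cross-multiplying gives x + 5 = 2(−2x − 2), which rearranges to 5x = −9, so x = −9/5.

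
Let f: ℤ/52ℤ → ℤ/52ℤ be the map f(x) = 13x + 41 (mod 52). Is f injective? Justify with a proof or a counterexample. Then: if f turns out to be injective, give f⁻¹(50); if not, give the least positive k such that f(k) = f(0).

Recall that f is injective if f(a) = f(b) implies a = b.
We have gcd(13, 52) = 13 > 1. Taking a = 0 and b = 4: f(0) = 41 and f(4) = 13·4 + 41 = 93 ≡ 41 (mod 52).
So f(0) = f(4) while 0 ≠ 4, thus f is not injective.
Since f is not injective, we find the least positive k with f(k) = f(0): this means 13k ≡ 0 (mod 52), i.e. 52 ∣ 13k. Since gcd(13, 52) = 13, dividing through by 13 this holds exactly when 4 ∣ k.
The smallest positive such k is 4.

4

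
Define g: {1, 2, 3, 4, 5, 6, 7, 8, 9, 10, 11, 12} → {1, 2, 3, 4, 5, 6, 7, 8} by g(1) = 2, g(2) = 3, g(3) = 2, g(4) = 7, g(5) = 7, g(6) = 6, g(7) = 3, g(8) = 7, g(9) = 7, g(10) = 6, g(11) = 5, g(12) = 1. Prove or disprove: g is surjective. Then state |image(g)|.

No element maps to 4, so g is not surjective.
The image of g is {1, 2, 3, 5, 6, 7}, which has 6 elements.

6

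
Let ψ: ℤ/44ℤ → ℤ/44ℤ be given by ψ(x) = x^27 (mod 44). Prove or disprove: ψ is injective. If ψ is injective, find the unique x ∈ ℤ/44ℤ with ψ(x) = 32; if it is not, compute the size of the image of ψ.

ψ(0) = 0^27 = 0.
ψ(22): Repeated squaring mod 44: 22^1 ≡ 22, 22^2 ≡ 22² = 484 ≡ 0, 22^4 ≡ 0² = 0, 22^8 ≡ 0² = 0, 22^16 ≡ 0² = 0. Since 27 = 16 + 8 + 2 + 1, 22^27 ≡ 0·0·0·22: 0·0 = 0, then 0·0 = 0, then 0·22 = 0. So 22^27 ≡ 0 (mod 44).
So ψ(0) = ψ(22) = 0 while 0 ≠ 22, so ψ is not injective.
Since ψ is not injective, we determine |image(ψ)|. Computing x^27 mod 44 for each x (by repeated squaring, reducing mod 44 at every step), the values ψ(0), ψ(1), …, ψ(43) are: 0, 1, 40, 31, 16, 25, 8, 39, 24, 37, 32, 11, 12, 29, 20, 27, 36, 41, 28, 35, 4, 21, 0, 23, 40, 9, 16, 3, 8, 17, 24, 15, 32, 33, 12, 7, 20, 5, 36, 19, 28, 13, 4, 43.
The distinct values are {0, 1, 3, 4, 5, 7, 8, 9, 11, 12, 13, 15, 16, 17, 19, 20, 21, 23, 24, 25, 27, 28, 29, 31, 32, 33, 35, 36, 37, 39, 40, 41, 43}; there are 33 of them.

33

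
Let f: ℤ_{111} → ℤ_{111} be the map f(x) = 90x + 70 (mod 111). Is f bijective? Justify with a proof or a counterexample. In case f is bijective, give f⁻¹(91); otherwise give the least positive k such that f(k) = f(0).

Recall: injectivity means: for all a, b in the domain, f(a) = f(b) implies a = b.
We have gcd(90, 111) = 3 > 1. Taking a = 0 and b = 37: f(0) = 70 and f(37) = 90·37 + 70 = 3400 ≡ 70 (mod 111).
So f(0) = f(37) while 0 ≠ 37, hence f is not injective, hence not bijective.
Since f is not bijective, we find the least positive k with f(k) = f(0): this means 90k ≡ 0 (mod 111), i.e. 111 ∣ 90k. Since gcd(90, 111) = 3, dividing through by 3 this holds exactly when 37 ∣ 30k, and as gcd(30, 37) = 1, exactly when 37 ∣ k.
The smallest positive such k is 37.

37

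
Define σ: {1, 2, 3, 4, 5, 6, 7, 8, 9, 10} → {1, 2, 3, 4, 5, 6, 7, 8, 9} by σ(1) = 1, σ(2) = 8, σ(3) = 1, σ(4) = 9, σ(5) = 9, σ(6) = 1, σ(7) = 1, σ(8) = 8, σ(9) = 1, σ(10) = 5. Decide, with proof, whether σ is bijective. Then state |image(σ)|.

σ(1) = 1 = σ(3) with 1 ≠ 3, so σ is not injective, hence not bijective.
The image of σ is {1, 5, 8, 9}, which has 4 elements.

4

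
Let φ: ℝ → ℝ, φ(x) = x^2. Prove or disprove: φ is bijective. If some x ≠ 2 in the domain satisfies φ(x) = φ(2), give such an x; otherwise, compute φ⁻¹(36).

-2

φ(2) = 4 = (−2)^2 = φ(−2) (since 2 is even), with 2 ≠ −2. So φ is not injective, hence not bijective.
For the follow-up, such an x exists: taking x = −2 ∈ ℝ gives φ(−2) = 4 = φ(2) with −2 ≠ 2.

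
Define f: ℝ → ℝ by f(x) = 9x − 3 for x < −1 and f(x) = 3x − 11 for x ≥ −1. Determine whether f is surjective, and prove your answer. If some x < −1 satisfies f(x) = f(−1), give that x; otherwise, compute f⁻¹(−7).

-11/9

Both pieces are strictly increasing (slopes 9 and 3), so each is injective on its own interval.
The left piece maps (−∞, −1) onto (−∞, −12); the right piece maps [−1, ∞) onto [−14, ∞).
The union (−∞, −12) ∪ [−14, ∞) covers ℝ, so f is surjective.
For the follow-up: the images overlap, so an x < −1 with f(x) = f(−1) exists. f(−1) = −14; solving 9x − 3 = −14 for x < −1 gives x = (−14 + 3)/9 = −11/9.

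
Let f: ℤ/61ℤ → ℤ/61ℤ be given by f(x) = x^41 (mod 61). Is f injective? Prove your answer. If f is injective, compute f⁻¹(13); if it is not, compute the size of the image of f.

Since 61 is prime, the nonzero elements of ℤ/61ℤ form a cyclic group of order 60.
As gcd(41, 60) = 1, raising to the 41st power is a bijection on this group: if s^41 ≡ t^41 then (st^{−1})^41 = 1, and the only element of order dividing gcd(41, 60) = 1 is 1, so s = t.
With f(0) = 0 this makes f injective on all of ℤ/61ℤ, hence bijective (finite equal-size domain and codomain). In particular f is injective.
Since f is injective, we find the preimage of 13. The inverse of x ↦ x^41 on (ℤ/61ℤ)^× is x ↦ x^41, because 41·41 = 1681 = 28·60 + 1 ≡ 1 (mod 60) and x^{60} = 1 for x ≠ 0 (Fermat). So f⁻¹(13) = 13^41 mod 61.
Repeated squaring mod 61: 13^1 ≡ 13, 13^2 ≡ 13² = 169 ≡ 47, 13^4 ≡ 47² = 2209 ≡ 13, 13^8 ≡ 13² = 169 ≡ 47, 13^16 ≡ 47² = 2209 ≡ 13, 13^32 ≡ 13² = 169 ≡ 47. Since 41 = 32 + 8 + 1, 13^41 ≡ 47·47·13: 47·47 = 2209 ≡ 13, then 13·13 = 169 ≡ 47. So 13^41 ≡ 47 (mod 61).
Hence f⁻¹(13) = 47.

47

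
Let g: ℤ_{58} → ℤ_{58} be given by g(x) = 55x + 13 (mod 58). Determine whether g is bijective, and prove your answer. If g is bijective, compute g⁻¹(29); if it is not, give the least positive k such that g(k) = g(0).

14

Suppose g(s) = g(t) in ℤ_{58}. Then 55s + 13 ≡ 55t + 13 (mod 58), hence 55(s − t) ≡ 0 (mod 58).
Since gcd(55, 58) = 1, 55 is invertible modulo 58, thus s − t ≡ 0 (mod 58), i.e. s = t.
We now compute 55⁻¹ mod 58 explicitly. Euclid's algorithm: 58 = 1·55 + 3, 55 = 18·3 + 1; back-substituting gives 1 = 19·55 − 18·58, so 55⁻¹ ≡ 19 (mod 58).
For any y ∈ ℤ_{58}, x = 19(y − 13) mod 58 satisfies g(x) = 55·19(y − 13) + 13 ≡ y (since 55·19 ≡ 1 mod 58). So every y has a preimage.
So g is bijective.
Since g is bijective, we find g⁻¹(29): we need 55x ≡ 29 − 13 ≡ 16 (mod 58). Using 55⁻¹ = 19: x ≡ 19·16 = 304 = 5·58 + 14, so x = 14.
Check: g(14) = 55·14 + 13 = 783 = 13·58 + 29 ≡ 29 (mod 58).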